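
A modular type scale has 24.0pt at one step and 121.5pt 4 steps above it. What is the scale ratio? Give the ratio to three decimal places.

1.500

r⁴ = 121.5 / 24.0, so r = (121.5/24.0)^(1/4).
r = 5.0625^(1/4) ≈ 1.5000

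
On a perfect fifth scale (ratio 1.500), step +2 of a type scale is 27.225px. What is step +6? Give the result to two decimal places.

137.83px

The gap is 6 − (2) = 4 steps, so the factor is 1.500^4.
27.225 × 1.500⁴ = 27.225 × 5.06250 ≈ 137.827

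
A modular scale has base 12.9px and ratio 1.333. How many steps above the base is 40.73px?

4

1.333ⁿ = 40.73 / 12.9 = 3.1574
n = ln(3.1574) / ln(1.333) = 1.1497 / 0.2874 ≈ 4.00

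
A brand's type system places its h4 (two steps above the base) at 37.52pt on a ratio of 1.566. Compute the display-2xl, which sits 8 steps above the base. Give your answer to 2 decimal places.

553.37pt

Moving from step +2 to step +8 is 6 steps up, so multiply by r⁶.
37.52 × 1.566⁶ = 37.52 × 14.74859 ≈ 553.367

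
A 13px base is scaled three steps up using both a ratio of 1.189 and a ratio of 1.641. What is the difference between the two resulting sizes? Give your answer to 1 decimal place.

35.6px

At 1.189: 13.0 × 1.189³ = 21.852px
At 1.641: 13.0 × 1.641³ = 57.447px
Difference: 57.447 − 21.852 = 35.595px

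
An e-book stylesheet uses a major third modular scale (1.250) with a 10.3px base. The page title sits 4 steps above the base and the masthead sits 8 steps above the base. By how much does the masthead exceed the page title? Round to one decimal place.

36.2px

Step 4: 10.3 × 1.250⁴ = 25.146px
Step 8: 10.3 × 1.250⁸ = 61.393px
Difference: 61.393 − 25.146 = 36.247px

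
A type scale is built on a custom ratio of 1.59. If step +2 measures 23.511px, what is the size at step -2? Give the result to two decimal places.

3.68px

23.511 ÷ 1.59⁴ = 23.511 ÷ 6.39129 ≈ 3.679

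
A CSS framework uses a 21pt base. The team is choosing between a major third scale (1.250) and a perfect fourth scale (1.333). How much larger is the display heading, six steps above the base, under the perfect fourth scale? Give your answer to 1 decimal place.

Major third: 21.0 × 1.250⁶ = 80.109pt
Perfect fourth: 21.0 × 1.333⁶ = 117.815pt
Difference: 117.815 − 80.109 = 37.706pt

37.7pt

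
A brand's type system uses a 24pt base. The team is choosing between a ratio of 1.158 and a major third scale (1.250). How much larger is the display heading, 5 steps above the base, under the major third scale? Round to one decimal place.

At 1.158: 24.0 × 1.158⁵ = 49.975pt
Major third: 24.0 × 1.250⁵ = 73.242pt
Difference: 73.242 − 49.975 = 23.267pt

23.3pt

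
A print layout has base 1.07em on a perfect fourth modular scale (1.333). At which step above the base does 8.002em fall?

1.333ⁿ = 8.002 / 1.07 = 7.4785
n = ln(7.4785) / ln(1.333) = 2.0120 / 0.2874 ≈ 7.00

7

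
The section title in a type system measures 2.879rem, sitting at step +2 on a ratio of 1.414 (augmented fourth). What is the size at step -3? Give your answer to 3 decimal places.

0.509rem

2.879 ÷ 1.414⁵ = 2.879 ÷ 5.65258 ≈ 0.509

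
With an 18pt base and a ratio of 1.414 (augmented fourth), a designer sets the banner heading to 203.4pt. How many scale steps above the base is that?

7

1.414ⁿ = 203.4 / 18 = 11.3000
n = ln(11.3000) / ln(1.414) = 2.4248 / 0.3464 ≈ 7.00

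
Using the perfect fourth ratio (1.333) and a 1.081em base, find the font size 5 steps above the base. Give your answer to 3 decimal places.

4.550em

A modular type scale is a geometric sequence: sizeₙ = base × rⁿ.
1.081 × 1.333⁵ = 1.081 × 4.20873 ≈ 4.550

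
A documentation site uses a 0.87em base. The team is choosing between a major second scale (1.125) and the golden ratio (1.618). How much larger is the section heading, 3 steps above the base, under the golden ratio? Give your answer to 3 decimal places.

2.446em

Major second: 0.87 × 1.125³ = 1.23873em
Golden ratio: 0.87 × 1.618³ = 3.68515em
Difference: 3.68515 − 1.23873 = 2.44642em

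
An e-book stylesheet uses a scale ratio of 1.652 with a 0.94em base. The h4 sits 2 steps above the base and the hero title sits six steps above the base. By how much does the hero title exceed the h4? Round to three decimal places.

16.541em

Step 2: 0.94 × 1.652² = 2.56536em
Step 6: 0.94 × 1.652⁶ = 19.10681em
Difference: 19.10681 − 2.56536 = 16.54145em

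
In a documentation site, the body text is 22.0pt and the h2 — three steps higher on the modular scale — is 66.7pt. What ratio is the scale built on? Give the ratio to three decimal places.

1.447

r³ = 66.7 / 22.0, so r = (66.7/22.0)^(1/3).
r = 3.0318^(1/3) ≈ 1.4473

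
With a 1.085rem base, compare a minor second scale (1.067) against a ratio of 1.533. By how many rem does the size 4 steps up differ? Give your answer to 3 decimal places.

Minor second: 1.085 × 1.067⁴ = 1.40633rem
At 1.533: 1.085 × 1.533⁴ = 5.99237rem
Difference: 5.99237 − 1.40633 = 4.58604rem

4.586rem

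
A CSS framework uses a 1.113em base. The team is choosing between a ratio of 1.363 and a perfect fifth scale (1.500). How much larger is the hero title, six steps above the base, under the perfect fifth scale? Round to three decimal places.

At 1.363: 1.113 × 1.363⁶ = 7.13625em
Perfect fifth: 1.113 × 1.500⁶ = 12.67777em
Difference: 12.67777 − 7.13625 = 5.54152em

5.542em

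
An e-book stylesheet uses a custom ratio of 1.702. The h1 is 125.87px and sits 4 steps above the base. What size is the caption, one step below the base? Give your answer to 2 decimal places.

8.81px

125.87 ÷ 1.702⁵ = 125.87 ÷ 14.28229 ≈ 8.813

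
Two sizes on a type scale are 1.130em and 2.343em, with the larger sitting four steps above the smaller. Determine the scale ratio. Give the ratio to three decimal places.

1.200

r⁴ = 2.343 / 1.130, so r = (2.343/1.130)^(1/4).
r = 2.0735^(1/4) ≈ 1.2000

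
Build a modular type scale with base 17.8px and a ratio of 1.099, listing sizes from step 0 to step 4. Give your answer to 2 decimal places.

Step 0: 17.8px
Step 1: 17.8 × 1.099 = 19.56
Step 2: 17.8 × 1.099² = 21.50
Step 3: 17.8 × 1.099³ = 23.63
Step 4: 17.8 × 1.099⁴ = 25.97

17.80px, 19.56px, 21.50px, 23.63px, 25.97px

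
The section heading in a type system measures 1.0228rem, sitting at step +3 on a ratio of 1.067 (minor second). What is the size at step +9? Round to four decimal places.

Moving from step +3 to step +9 is 6 steps up, so multiply by r⁶.
1.0228 × 1.067⁶ = 1.0228 × 1.47566 ≈ 1.5093

1.5093rem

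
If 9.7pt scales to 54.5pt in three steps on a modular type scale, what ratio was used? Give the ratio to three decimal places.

The ratio satisfies 9.7 × r³ = 54.5, so r = (54.5 / 9.7)^(1/3).
r = 5.6186^(1/3) ≈ 1.7778

1.778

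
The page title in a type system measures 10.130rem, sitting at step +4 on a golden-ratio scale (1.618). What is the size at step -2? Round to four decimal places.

0.5646rem

Moving from step +4 to step -2 is 6 steps down, so divide by r⁶.
10.130 ÷ 1.618⁶ = 10.130 ÷ 17.94201 ≈ 0.5646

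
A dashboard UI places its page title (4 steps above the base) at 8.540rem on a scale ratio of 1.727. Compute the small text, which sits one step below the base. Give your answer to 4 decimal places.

0.5559rem

Moving from step +4 to step -1 is 5 steps down, so divide by r⁵.
8.540 ÷ 1.727⁵ = 8.540 ÷ 15.36249 ≈ 0.5559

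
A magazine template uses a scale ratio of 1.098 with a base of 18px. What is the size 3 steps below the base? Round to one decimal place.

A modular type scale is a geometric sequence: sizeₙ = base × rⁿ.
18.0 ÷ 1.098³ = 18.0 ÷ 1.32375 ≈ 13.60

13.6px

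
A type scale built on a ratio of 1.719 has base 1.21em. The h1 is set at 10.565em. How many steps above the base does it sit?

1.719ⁿ = 10.565 / 1.21 = 8.7314
n = ln(8.7314) / ln(1.719) = 2.1669 / 0.5417 ≈ 4.00

4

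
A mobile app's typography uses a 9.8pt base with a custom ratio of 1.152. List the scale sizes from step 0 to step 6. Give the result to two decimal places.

Step 0: 9.8pt
Step 1: 9.8 × 1.152 = 11.29
Step 2: 9.8 × 1.152² = 13.01
Step 3: 9.8 × 1.152³ = 14.98
Step 4: 9.8 × 1.152⁴ = 17.26
Step 5: 9.8 × 1.152⁵ = 19.88
Step 6: 9.8 × 1.152⁶ = 22.91

9.80pt, 11.29pt, 13.01pt, 14.98pt, 17.26pt, 19.88pt, 22.91pt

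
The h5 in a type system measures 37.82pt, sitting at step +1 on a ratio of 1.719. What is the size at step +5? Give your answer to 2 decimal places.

330.24pt

37.82 × 1.719⁴ = 37.82 × 8.73179 ≈ 330.236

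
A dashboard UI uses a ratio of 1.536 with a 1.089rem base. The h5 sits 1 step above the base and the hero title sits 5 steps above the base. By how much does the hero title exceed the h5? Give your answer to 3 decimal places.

7.638rem

Step 1: 1.089 × 1.536 = 1.67270rem
Step 5: 1.089 × 1.536⁵ = 9.31073rem
Difference: 9.31073 − 1.67270 = 7.63803rem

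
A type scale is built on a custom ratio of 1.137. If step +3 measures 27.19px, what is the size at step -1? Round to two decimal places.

Moving from step +3 to step -1 is 4 steps down, so divide by r⁴.
27.19 ÷ 1.137⁴ = 27.19 ÷ 1.67125 ≈ 16.269

16.27px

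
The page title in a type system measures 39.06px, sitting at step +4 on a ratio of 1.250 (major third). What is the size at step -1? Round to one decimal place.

12.8px

The gap is -1 − (4) = -5 steps, so the factor is 1.250^-5.
39.06 ÷ 1.250⁵ = 39.06 ÷ 3.05176 ≈ 12.799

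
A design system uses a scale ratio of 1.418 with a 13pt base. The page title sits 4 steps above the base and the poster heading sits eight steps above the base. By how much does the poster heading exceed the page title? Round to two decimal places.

Step 4: 13.0 × 1.418⁴ = 52.5591pt
Step 8: 13.0 × 1.418⁸ = 212.4972pt
Difference: 212.4972 − 52.5591 = 159.9381pt

159.94pt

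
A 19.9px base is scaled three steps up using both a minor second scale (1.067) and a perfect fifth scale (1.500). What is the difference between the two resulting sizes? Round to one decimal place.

43.0px

Minor second: 19.9 × 1.067³ = 24.174px
Perfect fifth: 19.9 × 1.500³ = 67.162px
Difference: 67.162 − 24.174 = 42.988px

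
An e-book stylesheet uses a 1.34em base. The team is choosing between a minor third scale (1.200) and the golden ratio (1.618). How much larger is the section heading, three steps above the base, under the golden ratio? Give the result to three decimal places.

Minor third: 1.34 × 1.200³ = 2.31552em
Golden ratio: 1.34 × 1.618³ = 5.67597em
Difference: 5.67597 − 2.31552 = 3.36045em

3.360em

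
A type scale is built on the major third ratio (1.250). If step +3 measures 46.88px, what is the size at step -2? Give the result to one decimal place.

46.88 ÷ 1.250⁵ = 46.88 ÷ 3.05176 ≈ 15.362

15.4px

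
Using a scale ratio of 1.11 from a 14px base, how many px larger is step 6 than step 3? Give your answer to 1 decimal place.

Step 3: 14.0 × 1.11³ = 19.147px
Step 6: 14.0 × 1.11⁶ = 26.186px
Difference: 26.186 − 19.147 = 7.039px

7.0px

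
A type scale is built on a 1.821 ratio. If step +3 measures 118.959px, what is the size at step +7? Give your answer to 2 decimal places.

118.959 × 1.821⁴ = 118.959 × 10.99613 ≈ 1308.088

1308.09px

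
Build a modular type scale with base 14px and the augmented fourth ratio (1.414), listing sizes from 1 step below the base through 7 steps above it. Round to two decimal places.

9.90px, 14.00px, 19.80px, 27.99px, 39.58px, 55.97px, 79.14px, 111.90px, 158.22px

Step -1: 14.0 ÷ 1.414 = 9.90
Step 0: 14px
Step 1: 14.0 × 1.414 = 19.80
Step 2: 14.0 × 1.414² = 27.99
Step 3: 14.0 × 1.414³ = 39.58
Step 4: 14.0 × 1.414⁴ = 55.97
Step 5: 14.0 × 1.414⁵ = 79.14
Step 6: 14.0 × 1.414⁶ = 111.90
Step 7: 14.0 × 1.414⁷ = 158.22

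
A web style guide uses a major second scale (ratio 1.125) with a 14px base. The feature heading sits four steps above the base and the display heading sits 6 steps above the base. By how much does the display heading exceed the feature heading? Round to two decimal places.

Step 4: 14.0 × 1.125⁴ = 22.4253px
Step 6: 14.0 × 1.125⁶ = 28.3820px
Difference: 28.3820 − 22.4253 = 5.9567px

5.96px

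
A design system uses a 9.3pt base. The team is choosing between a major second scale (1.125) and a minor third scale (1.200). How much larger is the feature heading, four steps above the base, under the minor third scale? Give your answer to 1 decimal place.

Major second: 9.3 × 1.125⁴ = 14.897pt
Minor third: 9.3 × 1.200⁴ = 19.284pt
Difference: 19.284 − 14.897 = 4.387pt

4.4pt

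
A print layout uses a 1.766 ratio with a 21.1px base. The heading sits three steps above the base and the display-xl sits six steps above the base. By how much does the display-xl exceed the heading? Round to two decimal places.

523.86px

Step 3: 21.1 × 1.766³ = 116.2130px
Step 6: 21.1 × 1.766⁶ = 640.0688px
Difference: 640.0688 − 116.2130 = 523.8558px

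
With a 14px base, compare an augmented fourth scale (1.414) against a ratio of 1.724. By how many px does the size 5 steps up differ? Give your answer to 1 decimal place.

Augmented fourth: 14.0 × 1.414⁵ = 79.136px
At 1.724: 14.0 × 1.724⁵ = 213.213px
Difference: 213.213 − 79.136 = 134.077px

134.1px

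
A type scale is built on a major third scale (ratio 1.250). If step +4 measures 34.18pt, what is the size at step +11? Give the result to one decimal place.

163.0pt

Moving from step +4 to step +11 is 7 steps up, so multiply by r⁷.
34.18 × 1.250⁷ = 34.18 × 4.76837 ≈ 162.983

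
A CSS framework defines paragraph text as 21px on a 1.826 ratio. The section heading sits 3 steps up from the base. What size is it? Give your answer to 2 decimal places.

Each step on a modular scale multiplies by the ratio, so the size n steps from the base is base × ratioⁿ.
21.0 × 1.826³ = 21.0 × 6.08839 ≈ 127.86

127.86px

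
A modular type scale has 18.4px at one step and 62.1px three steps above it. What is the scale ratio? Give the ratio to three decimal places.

r³ = 62.1 / 18.4, so r = (62.1/18.4)^(1/3).
r = 3.3750^(1/3) ≈ 1.5000

1.500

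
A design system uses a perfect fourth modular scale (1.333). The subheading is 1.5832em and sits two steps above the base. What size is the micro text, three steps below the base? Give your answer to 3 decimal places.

0.376em

1.5832 ÷ 1.333⁵ = 1.5832 ÷ 4.20873 ≈ 0.376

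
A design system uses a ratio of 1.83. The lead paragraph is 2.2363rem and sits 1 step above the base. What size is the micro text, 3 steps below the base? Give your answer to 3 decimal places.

Moving from step +1 to step -3 is 4 steps down, so divide by r⁴.
2.2363 ÷ 1.83⁴ = 2.2363 ÷ 11.21513 ≈ 0.199

0.199rem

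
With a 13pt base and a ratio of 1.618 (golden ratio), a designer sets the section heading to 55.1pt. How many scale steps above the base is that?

3

1.618ⁿ = 55.1 / 13 = 4.2385
n = ln(4.2385) / ln(1.618) = 1.4442 / 0.4812 ≈ 3.00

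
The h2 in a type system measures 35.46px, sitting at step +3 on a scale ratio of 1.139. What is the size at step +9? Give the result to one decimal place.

77.4px

The gap is 9 − (3) = 6 steps, so the factor is 1.139^6.
35.46 × 1.139⁶ = 35.46 × 2.18345 ≈ 77.425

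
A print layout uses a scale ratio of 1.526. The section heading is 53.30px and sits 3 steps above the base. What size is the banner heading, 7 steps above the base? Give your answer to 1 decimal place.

The gap is 7 − (3) = 4 steps, so the factor is 1.526^4.
53.30 × 1.526⁴ = 53.30 × 5.42273 ≈ 289.032

289.0px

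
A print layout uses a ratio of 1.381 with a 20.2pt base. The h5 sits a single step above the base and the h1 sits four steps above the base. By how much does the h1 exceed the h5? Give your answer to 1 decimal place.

Step 1: 20.2 × 1.381 = 27.896pt
Step 4: 20.2 × 1.381⁴ = 73.473pt
Difference: 73.473 − 27.896 = 45.577pt

45.6pt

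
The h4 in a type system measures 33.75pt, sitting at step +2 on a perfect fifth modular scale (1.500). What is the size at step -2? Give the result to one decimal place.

6.7pt

33.75 ÷ 1.500⁴ = 33.75 ÷ 5.06250 ≈ 6.667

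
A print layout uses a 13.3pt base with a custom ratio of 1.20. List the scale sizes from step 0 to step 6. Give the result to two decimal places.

Step 0: 13.3pt
Step 1: 13.3 × 1.20 = 15.96
Step 2: 13.3 × 1.20² = 19.15
Step 3: 13.3 × 1.20³ = 22.98
Step 4: 13.3 × 1.20⁴ = 27.58
Step 5: 13.3 × 1.20⁵ = 33.09
Step 6: 13.3 × 1.20⁶ = 39.71

13.30pt, 15.96pt, 19.15pt, 22.98pt, 27.58pt, 33.09pt, 39.71pt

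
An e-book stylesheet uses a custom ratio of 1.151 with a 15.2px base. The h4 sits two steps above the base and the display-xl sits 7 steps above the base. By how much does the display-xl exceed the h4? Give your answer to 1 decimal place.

Step 2: 15.2 × 1.151² = 20.137px
Step 7: 15.2 × 1.151⁷ = 40.679px
Difference: 40.679 − 20.137 = 20.542px

20.5px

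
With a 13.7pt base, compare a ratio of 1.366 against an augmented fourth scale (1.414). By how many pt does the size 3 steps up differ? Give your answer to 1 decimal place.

3.8pt

At 1.366: 13.7 × 1.366³ = 34.920pt
Augmented fourth: 13.7 × 1.414³ = 38.732pt
Difference: 38.732 − 34.920 = 3.812pt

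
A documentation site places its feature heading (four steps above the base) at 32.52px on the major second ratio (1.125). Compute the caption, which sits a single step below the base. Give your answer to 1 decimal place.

The gap is -1 − (4) = -5 steps, so the factor is 1.125^-5.
32.52 ÷ 1.125⁵ = 32.52 ÷ 1.80203 ≈ 18.046

18.0px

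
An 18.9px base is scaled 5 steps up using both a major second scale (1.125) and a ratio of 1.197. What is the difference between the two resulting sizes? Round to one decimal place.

Major second: 18.9 × 1.125⁵ = 34.058px
At 1.197: 18.9 × 1.197⁵ = 46.444px
Difference: 46.444 − 34.058 = 12.386px

12.4px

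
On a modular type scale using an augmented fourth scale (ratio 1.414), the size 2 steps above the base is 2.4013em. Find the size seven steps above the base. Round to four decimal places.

13.5736em

2.4013 × 1.414⁵ = 2.4013 × 5.65258 ≈ 13.5736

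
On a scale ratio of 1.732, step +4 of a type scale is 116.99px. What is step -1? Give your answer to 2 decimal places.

116.99 ÷ 1.732⁵ = 116.99 ÷ 15.58617 ≈ 7.506

7.51px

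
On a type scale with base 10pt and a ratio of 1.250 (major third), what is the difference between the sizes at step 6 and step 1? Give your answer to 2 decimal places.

25.65pt

Step 1: 10.0 × 1.250 = 12.5000pt
Step 6: 10.0 × 1.250⁶ = 38.1470pt
Difference: 38.1470 − 12.5000 = 25.6470pt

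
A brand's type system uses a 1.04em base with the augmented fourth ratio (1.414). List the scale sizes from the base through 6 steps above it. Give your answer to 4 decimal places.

Step 0: 1.04em
Step 1: 1.04 × 1.414 = 1.4706
Step 2: 1.04 × 1.414² = 2.0794
Step 3: 1.04 × 1.414³ = 2.9402
Step 4: 1.04 × 1.414⁴ = 4.1575
Step 5: 1.04 × 1.414⁵ = 5.8787
Step 6: 1.04 × 1.414⁶ = 8.3125

1.0400em, 1.4706em, 2.0794em, 2.9402em, 4.1575em, 5.8787em, 8.3125em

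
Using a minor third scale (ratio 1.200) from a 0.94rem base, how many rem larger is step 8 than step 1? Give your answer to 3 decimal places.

Step 1: 0.94 × 1.200 = 1.12800rem
Step 8: 0.94 × 1.200⁸ = 4.04183rem
Difference: 4.04183 − 1.12800 = 2.91383rem

2.914rem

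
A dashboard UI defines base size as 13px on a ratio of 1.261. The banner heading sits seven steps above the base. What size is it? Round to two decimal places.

65.91px

13.0 × 1.261⁷ = 13.0 × 5.06997 ≈ 65.91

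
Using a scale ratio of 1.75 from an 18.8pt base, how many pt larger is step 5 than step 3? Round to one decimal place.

207.8pt

Step 3: 18.8 × 1.75³ = 100.756pt
Step 5: 18.8 × 1.75⁵ = 308.566pt
Difference: 308.566 − 100.756 = 207.810pt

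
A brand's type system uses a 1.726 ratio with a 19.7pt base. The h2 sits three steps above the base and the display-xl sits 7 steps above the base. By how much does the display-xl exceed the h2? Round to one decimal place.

Step 3: 19.7 × 1.726³ = 101.295pt
Step 7: 19.7 × 1.726⁷ = 898.984pt
Difference: 898.984 − 101.295 = 797.689pt

797.7pt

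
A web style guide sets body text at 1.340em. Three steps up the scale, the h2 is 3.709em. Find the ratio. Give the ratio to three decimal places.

r³ = 3.709 / 1.340, so r = (3.709/1.340)^(1/3).
r = 2.7679^(1/3) ≈ 1.4041

1.404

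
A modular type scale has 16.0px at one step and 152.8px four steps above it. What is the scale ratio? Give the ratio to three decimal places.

1.758

The ratio satisfies 16.0 × r⁴ = 152.8, so r = (152.8 / 16.0)^(1/4).
r = 9.5500^(1/4) ≈ 1.7579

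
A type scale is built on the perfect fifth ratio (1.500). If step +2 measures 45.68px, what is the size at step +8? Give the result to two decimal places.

45.68 × 1.500⁶ = 45.68 × 11.39062 ≈ 520.324

520.32px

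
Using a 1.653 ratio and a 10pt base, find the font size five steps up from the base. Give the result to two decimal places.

Every step multiplies by the scale ratio.
10.0 × 1.653⁵ = 10.0 × 12.34140 ≈ 123.41

123.41pt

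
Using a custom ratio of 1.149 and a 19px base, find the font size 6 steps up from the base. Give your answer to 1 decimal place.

43.7px

19.0 × 1.149⁶ = 19.0 × 2.30102 ≈ 43.72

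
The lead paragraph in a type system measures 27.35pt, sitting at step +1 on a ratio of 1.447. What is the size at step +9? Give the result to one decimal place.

525.7pt

The gap is 9 − (1) = 8 steps, so the factor is 1.447^8.
27.35 × 1.447⁸ = 27.35 × 19.21977 ≈ 525.661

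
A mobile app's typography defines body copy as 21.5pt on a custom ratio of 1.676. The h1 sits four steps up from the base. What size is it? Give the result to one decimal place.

A modular type scale is a geometric sequence: sizeₙ = base × rⁿ.
21.5 × 1.676⁴ = 21.5 × 7.89035 ≈ 169.64

169.6pt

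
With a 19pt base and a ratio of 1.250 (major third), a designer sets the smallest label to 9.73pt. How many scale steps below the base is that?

1.250ⁿ = 19 / 9.73 = 1.9527
n = ln(1.9527) / ln(1.250) = 0.6692 / 0.2231 ≈ 3.00

3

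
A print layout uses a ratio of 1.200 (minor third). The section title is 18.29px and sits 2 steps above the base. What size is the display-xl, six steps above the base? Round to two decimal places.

18.29 × 1.200⁴ = 18.29 × 2.07360 ≈ 37.926

37.93px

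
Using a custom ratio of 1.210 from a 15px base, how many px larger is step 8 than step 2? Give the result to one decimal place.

Step 2: 15.0 × 1.210² = 21.962px
Step 8: 15.0 × 1.210⁸ = 68.925px
Difference: 68.925 − 21.962 = 46.963px

47.0px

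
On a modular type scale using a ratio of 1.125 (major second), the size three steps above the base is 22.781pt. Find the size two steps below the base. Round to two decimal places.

The gap is -2 − (3) = -5 steps, so the factor is 1.125^-5.
22.781 ÷ 1.125⁵ = 22.781 ÷ 1.80203 ≈ 12.642

12.64pt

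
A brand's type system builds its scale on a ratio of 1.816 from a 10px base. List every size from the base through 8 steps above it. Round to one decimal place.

Step 0: 10px
Step 1: 10.0 × 1.816 = 18.2
Step 2: 10.0 × 1.816² = 33.0
Step 3: 10.0 × 1.816³ = 59.9
Step 4: 10.0 × 1.816⁴ = 108.8
Step 5: 10.0 × 1.816⁵ = 197.5
Step 6: 10.0 × 1.816⁶ = 358.7
Step 7: 10.0 × 1.816⁷ = 651.3
Step 8: 10.0 × 1.816⁸ = 1182.8

10.0px, 18.2px, 33.0px, 59.9px, 108.8px, 197.5px, 358.7px, 651.3px, 1182.8px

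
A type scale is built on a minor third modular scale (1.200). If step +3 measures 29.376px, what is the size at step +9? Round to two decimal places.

The gap is 9 − (3) = 6 steps, so the factor is 1.200^6.
29.376 × 1.200⁶ = 29.376 × 2.98598 ≈ 87.716

87.72px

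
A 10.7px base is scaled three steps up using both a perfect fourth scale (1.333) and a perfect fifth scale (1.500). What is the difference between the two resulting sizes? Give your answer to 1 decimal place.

10.8px

Perfect fourth: 10.7 × 1.333³ = 25.344px
Perfect fifth: 10.7 × 1.500³ = 36.112px
Difference: 36.112 − 25.344 = 10.768px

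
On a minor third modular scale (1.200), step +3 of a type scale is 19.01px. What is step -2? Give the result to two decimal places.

19.01 ÷ 1.200⁵ = 19.01 ÷ 2.48832 ≈ 7.640

7.64px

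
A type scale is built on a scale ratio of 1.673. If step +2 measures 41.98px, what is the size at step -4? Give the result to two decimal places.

41.98 ÷ 1.673⁶ = 41.98 ÷ 21.92682 ≈ 1.915

1.91px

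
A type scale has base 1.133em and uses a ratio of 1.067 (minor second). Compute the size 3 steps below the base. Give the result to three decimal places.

0.933em

A modular type scale is a geometric sequence: sizeₙ = base × rⁿ.
1.133 ÷ 1.067³ = 1.133 ÷ 1.21477 ≈ 0.933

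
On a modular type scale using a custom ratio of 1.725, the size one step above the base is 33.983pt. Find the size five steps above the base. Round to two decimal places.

The gap is 5 − (1) = 4 steps, so the factor is 1.725^4.
33.983 × 1.725⁴ = 33.983 × 8.85434 ≈ 300.897

300.90pt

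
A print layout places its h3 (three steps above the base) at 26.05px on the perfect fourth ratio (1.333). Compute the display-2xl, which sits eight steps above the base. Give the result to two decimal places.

Moving from step +3 to step +8 is 5 steps up, so multiply by r⁵.
26.05 × 1.333⁵ = 26.05 × 4.20873 ≈ 109.637

109.64px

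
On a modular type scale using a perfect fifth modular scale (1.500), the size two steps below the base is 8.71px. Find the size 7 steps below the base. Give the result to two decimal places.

1.15px

Moving from step -2 to step -7 is 5 steps down, so divide by r⁵.
8.71 ÷ 1.500⁵ = 8.71 ÷ 7.59375 ≈ 1.147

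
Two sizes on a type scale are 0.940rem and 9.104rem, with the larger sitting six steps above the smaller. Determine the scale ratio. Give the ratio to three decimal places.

r⁶ = 9.104 / 0.940, so r = (9.104/0.940)^(1/6).
r = 9.6851^(1/6) ≈ 1.4600

1.460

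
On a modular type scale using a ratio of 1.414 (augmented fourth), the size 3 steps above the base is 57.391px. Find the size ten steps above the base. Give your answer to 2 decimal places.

648.62px

The gap is 10 − (3) = 7 steps, so the factor is 1.414^7.
57.391 × 1.414⁷ = 57.391 × 11.30175 ≈ 648.619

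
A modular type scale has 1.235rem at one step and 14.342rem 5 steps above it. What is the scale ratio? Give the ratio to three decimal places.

1.633

The ratio satisfies 1.235 × r⁵ = 14.342, so r = (14.342 / 1.235)^(1/5).
r = 11.6130^(1/5) ≈ 1.6330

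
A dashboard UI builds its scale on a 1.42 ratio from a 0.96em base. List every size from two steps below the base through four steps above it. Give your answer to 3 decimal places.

0.476em, 0.676em, 0.960em, 1.363em, 1.936em, 2.749em, 3.903em

Step -2: 0.96 ÷ 1.42² = 0.476
Step -1: 0.96 ÷ 1.42 = 0.676
Step 0: 0.96em
Step 1: 0.96 × 1.42 = 1.363
Step 2: 0.96 × 1.42² = 1.936
Step 3: 0.96 × 1.42³ = 2.749
Step 4: 0.96 × 1.42⁴ = 3.903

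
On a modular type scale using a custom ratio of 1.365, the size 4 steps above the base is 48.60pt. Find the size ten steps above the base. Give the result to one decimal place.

314.4pt

48.60 × 1.365⁶ = 48.60 × 6.46839 ≈ 314.364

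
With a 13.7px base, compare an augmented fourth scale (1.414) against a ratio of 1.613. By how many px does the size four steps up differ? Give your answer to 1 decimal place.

Augmented fourth: 13.7 × 1.414⁴ = 54.767px
At 1.613: 13.7 × 1.613⁴ = 92.738px
Difference: 92.738 − 54.767 = 37.971px

38.0px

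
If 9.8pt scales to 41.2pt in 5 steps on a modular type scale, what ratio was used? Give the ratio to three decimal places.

1.333

r⁵ = 41.2 / 9.8, so r = (41.2/9.8)^(1/5).
r = 4.2041^(1/5) ≈ 1.3327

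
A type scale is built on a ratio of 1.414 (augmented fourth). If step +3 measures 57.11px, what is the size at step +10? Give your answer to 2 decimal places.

Moving from step +3 to step +10 is 7 steps up, so multiply by r⁷.
57.11 × 1.414⁷ = 57.11 × 11.30175 ≈ 645.443

645.44px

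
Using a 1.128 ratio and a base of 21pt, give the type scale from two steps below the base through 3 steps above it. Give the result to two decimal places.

16.50pt, 18.62pt, 21.00pt, 23.69pt, 26.72pt, 30.14pt

Step -2: 21.0 ÷ 1.128² = 16.50
Step -1: 21.0 ÷ 1.128 = 18.62
Step 0: 21pt
Step 1: 21.0 × 1.128 = 23.69
Step 2: 21.0 × 1.128² = 26.72
Step 3: 21.0 × 1.128³ = 30.14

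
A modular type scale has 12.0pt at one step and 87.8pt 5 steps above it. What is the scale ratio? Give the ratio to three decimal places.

1.489

r⁵ = 87.8 / 12.0, so r = (87.8/12.0)^(1/5).
r = 7.3167^(1/5) ≈ 1.4889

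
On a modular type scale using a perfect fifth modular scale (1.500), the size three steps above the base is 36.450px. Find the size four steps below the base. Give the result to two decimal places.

2.13px

36.450 ÷ 1.500⁷ = 36.450 ÷ 17.08594 ≈ 2.133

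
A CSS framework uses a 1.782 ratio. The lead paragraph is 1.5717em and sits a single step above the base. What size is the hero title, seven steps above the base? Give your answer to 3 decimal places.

1.5717 × 1.782⁶ = 1.5717 × 32.02183 ≈ 50.329

50.329em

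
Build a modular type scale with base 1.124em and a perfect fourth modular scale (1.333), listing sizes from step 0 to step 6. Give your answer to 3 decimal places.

Step 0: 1.124em
Step 1: 1.124 × 1.333 = 1.498
Step 2: 1.124 × 1.333² = 1.997
Step 3: 1.124 × 1.333³ = 2.662
Step 4: 1.124 × 1.333⁴ = 3.549
Step 5: 1.124 × 1.333⁵ = 4.731
Step 6: 1.124 × 1.333⁶ = 6.306

1.124em, 1.498em, 1.997em, 2.662em, 3.549em, 4.731em, 6.306em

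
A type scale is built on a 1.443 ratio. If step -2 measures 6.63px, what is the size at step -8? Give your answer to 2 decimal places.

0.73px

6.63 ÷ 1.443⁶ = 6.63 ÷ 9.02813 ≈ 0.734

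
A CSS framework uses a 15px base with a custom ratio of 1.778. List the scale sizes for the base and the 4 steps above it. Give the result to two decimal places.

15.00px, 26.67px, 47.42px, 84.31px, 149.91px

Step 0: 15px
Step 1: 15.0 × 1.778 = 26.67
Step 2: 15.0 × 1.778² = 47.42
Step 3: 15.0 × 1.778³ = 84.31
Step 4: 15.0 × 1.778⁴ = 149.91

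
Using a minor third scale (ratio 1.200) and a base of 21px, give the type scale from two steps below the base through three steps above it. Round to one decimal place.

Step -2: 21.0 ÷ 1.200² = 14.6
Step -1: 21.0 ÷ 1.200 = 17.5
Step 0: 21px
Step 1: 21.0 × 1.200 = 25.2
Step 2: 21.0 × 1.200² = 30.2
Step 3: 21.0 × 1.200³ = 36.3

14.6px, 17.5px, 21.0px, 25.2px, 30.2px, 36.3px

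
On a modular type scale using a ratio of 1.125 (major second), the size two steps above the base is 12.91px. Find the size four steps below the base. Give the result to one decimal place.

6.4px

12.91 ÷ 1.125⁶ = 12.91 ÷ 2.02729 ≈ 6.368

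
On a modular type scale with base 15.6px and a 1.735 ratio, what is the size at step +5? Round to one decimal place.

245.3px

15.6 × 1.735⁵ = 15.6 × 15.72162 ≈ 245.26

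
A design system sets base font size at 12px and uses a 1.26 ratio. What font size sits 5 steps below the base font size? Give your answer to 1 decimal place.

3.8px

12.0 ÷ 1.26⁵ = 12.0 ÷ 3.17580 ≈ 3.78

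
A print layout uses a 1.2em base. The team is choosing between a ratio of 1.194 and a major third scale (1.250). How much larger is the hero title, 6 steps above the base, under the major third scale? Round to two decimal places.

1.10em

At 1.194: 1.2 × 1.194⁶ = 3.4770em
Major third: 1.2 × 1.250⁶ = 4.5776em
Difference: 4.5776 − 3.4770 = 1.1006em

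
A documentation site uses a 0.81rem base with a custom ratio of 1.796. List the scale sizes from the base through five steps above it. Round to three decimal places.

0.810rem, 1.455rem, 2.613rem, 4.692rem, 8.428rem, 15.136rem

Step 0: 0.81rem
Step 1: 0.81 × 1.796 = 1.455
Step 2: 0.81 × 1.796² = 2.613
Step 3: 0.81 × 1.796³ = 4.692
Step 4: 0.81 × 1.796⁴ = 8.428
Step 5: 0.81 × 1.796⁵ = 15.136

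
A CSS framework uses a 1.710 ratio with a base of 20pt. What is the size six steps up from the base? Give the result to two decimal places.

Each step on a modular scale multiplies by the ratio, so the size n steps from the base is base × ratioⁿ.
20.0 × 1.710⁶ = 20.0 × 25.00211 ≈ 500.04

500.04pt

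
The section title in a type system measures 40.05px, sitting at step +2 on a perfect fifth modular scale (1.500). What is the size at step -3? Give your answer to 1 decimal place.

The gap is -3 − (2) = -5 steps, so the factor is 1.500^-5.
40.05 ÷ 1.500⁵ = 40.05 ÷ 7.59375 ≈ 5.274

5.3px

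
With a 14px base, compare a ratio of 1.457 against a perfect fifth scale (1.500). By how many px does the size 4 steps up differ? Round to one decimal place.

7.8px

At 1.457: 14.0 × 1.457⁴ = 63.091px
Perfect fifth: 14.0 × 1.500⁴ = 70.875px
Difference: 70.875 − 63.091 = 7.784px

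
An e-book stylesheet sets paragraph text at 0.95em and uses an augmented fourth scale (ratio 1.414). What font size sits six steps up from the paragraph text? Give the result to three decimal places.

0.95 × 1.414⁶ = 0.95 × 7.99275 ≈ 7.593

7.593em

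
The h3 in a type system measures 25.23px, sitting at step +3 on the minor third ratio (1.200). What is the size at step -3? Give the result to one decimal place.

25.23 ÷ 1.200⁶ = 25.23 ÷ 2.98598 ≈ 8.449

8.4px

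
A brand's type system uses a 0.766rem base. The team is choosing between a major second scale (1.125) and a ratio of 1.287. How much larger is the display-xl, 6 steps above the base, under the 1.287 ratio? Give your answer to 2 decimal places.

Major second: 0.766 × 1.125⁶ = 1.5529rem
At 1.287: 0.766 × 1.287⁶ = 3.4810rem
Difference: 3.4810 − 1.5529 = 1.9281rem

1.93rem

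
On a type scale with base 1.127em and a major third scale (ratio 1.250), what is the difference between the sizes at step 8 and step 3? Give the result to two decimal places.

4.52em

Step 3: 1.127 × 1.250³ = 2.2012em
Step 8: 1.127 × 1.250⁸ = 6.7174em
Difference: 6.7174 − 2.2012 = 4.5162em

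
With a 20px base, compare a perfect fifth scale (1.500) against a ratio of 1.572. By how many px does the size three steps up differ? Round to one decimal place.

10.2px

Perfect fifth: 20.0 × 1.500³ = 67.500px
At 1.572: 20.0 × 1.572³ = 77.694px
Difference: 77.694 − 67.500 = 10.194px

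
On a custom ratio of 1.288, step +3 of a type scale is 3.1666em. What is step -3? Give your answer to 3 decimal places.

Moving from step +3 to step -3 is 6 steps down, so divide by r⁶.
3.1666 ÷ 1.288⁶ = 3.1666 ÷ 4.56557 ≈ 0.694

0.694em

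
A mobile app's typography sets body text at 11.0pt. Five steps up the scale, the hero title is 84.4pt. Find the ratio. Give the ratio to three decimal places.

1.503

The ratio satisfies 11.0 × r⁵ = 84.4, so r = (84.4 / 11.0)^(1/5).
r = 7.6727^(1/5) ≈ 1.5031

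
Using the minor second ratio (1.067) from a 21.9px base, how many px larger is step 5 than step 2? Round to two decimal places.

Step 2: 21.9 × 1.067² = 24.9329px
Step 5: 21.9 × 1.067⁵ = 30.2877px
Difference: 30.2877 − 24.9329 = 5.3548px

5.35px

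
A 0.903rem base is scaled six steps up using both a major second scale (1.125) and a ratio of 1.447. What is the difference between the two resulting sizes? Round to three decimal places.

Major second: 0.903 × 1.125⁶ = 1.83064rem
At 1.447: 0.903 × 1.447⁶ = 8.28894rem
Difference: 8.28894 − 1.83064 = 6.45830rem

6.458rem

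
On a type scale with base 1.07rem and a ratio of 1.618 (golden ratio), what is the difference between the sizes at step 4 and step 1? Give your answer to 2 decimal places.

5.60rem

Step 1: 1.07 × 1.618 = 1.7313rem
Step 4: 1.07 × 1.618⁴ = 7.3333rem
Difference: 7.3333 − 1.7313 = 5.6020rem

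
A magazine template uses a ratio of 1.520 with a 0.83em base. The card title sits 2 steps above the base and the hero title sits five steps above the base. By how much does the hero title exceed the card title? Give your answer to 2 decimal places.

Step 2: 0.83 × 1.520² = 1.9176em
Step 5: 0.83 × 1.520⁵ = 6.7344em
Difference: 6.7344 − 1.9176 = 4.8168em

4.82em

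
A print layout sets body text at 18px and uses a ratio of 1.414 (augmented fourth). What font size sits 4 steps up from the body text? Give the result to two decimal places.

71.96px

A modular type scale is a geometric sequence: sizeₙ = base × rⁿ.
18.0 × 1.414⁴ = 18.0 × 3.99758 ≈ 71.96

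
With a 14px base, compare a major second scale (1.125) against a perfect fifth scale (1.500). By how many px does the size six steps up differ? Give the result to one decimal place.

131.1px

Major second: 14.0 × 1.125⁶ = 28.382px
Perfect fifth: 14.0 × 1.500⁶ = 159.469px
Difference: 159.469 − 28.382 = 131.087px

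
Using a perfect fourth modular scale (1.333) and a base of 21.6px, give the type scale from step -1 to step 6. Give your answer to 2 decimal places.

16.20px, 21.60px, 28.79px, 38.38px, 51.16px, 68.20px, 90.91px, 121.18px

Step -1: 21.6 ÷ 1.333 = 16.20
Step 0: 21.6px
Step 1: 21.6 × 1.333 = 28.79
Step 2: 21.6 × 1.333² = 38.38
Step 3: 21.6 × 1.333³ = 51.16
Step 4: 21.6 × 1.333⁴ = 68.20
Step 5: 21.6 × 1.333⁵ = 90.91
Step 6: 21.6 × 1.333⁶ = 121.18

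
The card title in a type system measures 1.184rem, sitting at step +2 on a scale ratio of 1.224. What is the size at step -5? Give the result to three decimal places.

1.184 ÷ 1.224⁷ = 1.184 ÷ 4.11595 ≈ 0.288

0.288rem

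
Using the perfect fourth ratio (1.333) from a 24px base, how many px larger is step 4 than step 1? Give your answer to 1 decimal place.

Step 1: 24.0 × 1.333 = 31.992px
Step 4: 24.0 × 1.333⁴ = 75.776px
Difference: 75.776 − 31.992 = 43.784px

43.8px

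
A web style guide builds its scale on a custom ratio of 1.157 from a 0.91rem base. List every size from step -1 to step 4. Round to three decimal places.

0.787rem, 0.910rem, 1.053rem, 1.218rem, 1.409rem, 1.631rem

Step -1: 0.91 ÷ 1.157 = 0.787
Step 0: 0.91rem
Step 1: 0.91 × 1.157 = 1.053
Step 2: 0.91 × 1.157² = 1.218
Step 3: 0.91 × 1.157³ = 1.409
Step 4: 0.91 × 1.157⁴ = 1.631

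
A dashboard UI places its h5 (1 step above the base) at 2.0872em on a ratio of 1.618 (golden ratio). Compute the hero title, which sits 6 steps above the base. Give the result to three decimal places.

23.145em

2.0872 × 1.618⁵ = 2.0872 × 11.08901 ≈ 23.145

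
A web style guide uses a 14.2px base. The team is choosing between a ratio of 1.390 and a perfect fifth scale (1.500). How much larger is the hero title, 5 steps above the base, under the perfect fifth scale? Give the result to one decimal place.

At 1.390: 14.2 × 1.390⁵ = 73.682px
Perfect fifth: 14.2 × 1.500⁵ = 107.831px
Difference: 107.831 − 73.682 = 34.149px

34.1px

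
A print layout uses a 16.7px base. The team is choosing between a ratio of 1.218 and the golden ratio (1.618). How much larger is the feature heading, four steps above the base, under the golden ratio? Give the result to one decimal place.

At 1.218: 16.7 × 1.218⁴ = 36.754px
Golden ratio: 16.7 × 1.618⁴ = 114.454px
Difference: 114.454 − 36.754 = 77.700px

77.7px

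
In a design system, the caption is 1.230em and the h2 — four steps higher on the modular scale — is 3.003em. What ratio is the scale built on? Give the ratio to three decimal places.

The ratio satisfies 1.230 × r⁴ = 3.003, so r = (3.003 / 1.230)^(1/4).
r = 2.4415^(1/4) ≈ 1.2500

1.250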